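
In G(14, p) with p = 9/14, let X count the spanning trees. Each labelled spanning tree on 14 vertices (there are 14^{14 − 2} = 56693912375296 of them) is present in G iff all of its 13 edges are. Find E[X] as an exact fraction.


K_14 has 14^{14 − 2} = 56693912375296 labelled spanning trees.
For each such spanning tree H, let X_H = 1 if all 13 edges of H are present in G. Then P[X_H = 1] = p^{13} = (9/14)^{13} = 2541865828329/793714773254144.
By linearity: E[X] = Σ_H E[X_H] = 56693912375296 · p^{13} = 56693912375296 · 2541865828329/793714773254144 = 2541865828329/14.
Numerically: E[X] ≈ 1.816e+11.

E[X] = 56693912375296 · (9/14)^{13} = 2541865828329/14 ≈ 1.816e+11.


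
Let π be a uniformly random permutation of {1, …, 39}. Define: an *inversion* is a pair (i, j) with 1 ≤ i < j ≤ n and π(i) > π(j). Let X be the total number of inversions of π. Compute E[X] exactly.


Write X = Σ X_I over the C(39, 2) = 741 pairs i < j, with X_I the indicator of one inversion.
There are 741 indicators.
For each fixed pair i < j, the values π(i) and π(j) are two distinct elements of {1, …, 39} in uniformly random order; by symmetry P[π(i) > π(j)] = 1/2.
By linearity: E[X] = 741 · (1/2) = C(39, 2) · (1/2) = 741/2 = 741/2 ≈ 370.500000.

E[X] = 741/2 = 370.500000.


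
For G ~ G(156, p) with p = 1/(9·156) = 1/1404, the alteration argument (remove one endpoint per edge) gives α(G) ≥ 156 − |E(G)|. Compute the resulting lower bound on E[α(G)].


E[|E(G)|] = C(156, 2)·p = 12090 · (1/1404) = 155/18.
E[α(G)] ≥ n − E[|E(G)|] = 156 − 155/18 = 2653/18.
Numerically: ≈ 147.388889.
(This is only a lower bound; the true E[α(G)] may be larger.)

E[α(G)] ≥ 2653/18 ≈ 147.388889.


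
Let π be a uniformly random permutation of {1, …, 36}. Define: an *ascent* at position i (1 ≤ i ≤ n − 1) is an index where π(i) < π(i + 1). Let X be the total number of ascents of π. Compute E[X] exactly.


Write X = Σ X_I over i = 1, …, 35, with X_I the indicator of one ascent.
There are 35 indicators.
For each fixed i, the pair (π(i), π(i+1)) is a uniformly random ordered pair of distinct values from {1, …, 36}; by symmetry P[π(i) < π(i+1)] = 1/2.
By linearity: E[X] = 35 · (1/2) = (36 − 1) · (1/2) = 35/2 ≈ 17.500000.

E[X] = 35/2 = 17.500000.


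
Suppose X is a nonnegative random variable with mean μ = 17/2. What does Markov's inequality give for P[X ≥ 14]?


μ = E[X] = 17/2, a = 14.
Markov: P[X ≥ 14] ≤ μ/a = (17/2)/14 = 17/28.
Numerically: ≈ 0.60714.
(Since a = 14 > μ = 8.50000, the bound 17/28 is < 1 and informative.)

P[X ≥ 14] ≤ 17/28 ≈ 0.60714.


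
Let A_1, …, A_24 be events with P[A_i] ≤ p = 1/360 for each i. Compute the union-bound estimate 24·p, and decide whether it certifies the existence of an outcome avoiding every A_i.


Union bound: P[∪_{i=1}^{24} A_i] ≤ Σ_i P[A_i] ≤ 24·p = 24·(1/360) = 1/15.
Numerically: 1/15 ≈ 0.0666667.
Is 1/15 < 1? YES.
Since P[∪ A_i] ≤ 1/15 < 1, the complement has P[∩ A_i^c] ≥ 1 − 1/15 = 14/15 > 0, so some outcome avoids every A_i.

24·p = 1/15 ≈ 0.0666667; existence CERTIFIED by the union bound.


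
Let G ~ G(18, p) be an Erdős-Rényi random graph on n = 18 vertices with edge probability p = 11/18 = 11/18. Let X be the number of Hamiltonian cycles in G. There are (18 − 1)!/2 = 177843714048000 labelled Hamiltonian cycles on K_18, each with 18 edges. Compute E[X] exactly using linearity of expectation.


K_18 has (18 − 1)!/2 = 177843714048000 labelled Hamiltonian cycles.
For each such Hamiltonian cycle H, let X_H = 1 if all 18 edges of H are present in G. Then P[X_H = 1] = p^{18} = (11/18)^{18} = 5559917313492231481/39346408075296537575424.
By linearity: E[X] = Σ_H E[X_H] = 177843714048000 · p^{18} = 177843714048000 · 5559917313492231481/39346408075296537575424 = 82786473808235140223154875/3294258113514384.
Numerically: E[X] ≈ 2.5131e+10.

E[X] = 177843714048000 · (11/18)^{18} = 82786473808235140223154875/3294258113514384 ≈ 2.5131e+10.


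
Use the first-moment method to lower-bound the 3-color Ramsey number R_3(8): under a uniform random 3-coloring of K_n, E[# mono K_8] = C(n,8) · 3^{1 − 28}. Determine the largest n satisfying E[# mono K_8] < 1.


We need C(n, 8) · 3^{1 − 28} < 1, i.e. C(n, 8) < 3^{28 − 1} = 7625597484987.
Check values of n near the boundary:
  n = 151: C(151, 8) = 5551321138650; 5551321138650 < 7625597484987? YES
  n = 152: C(152, 8) = 5859727868575; 5859727868575 < 7625597484987? YES
  n = 153: C(153, 8) = 6183023199255; 6183023199255 < 7625597484987? YES
  n = 154: C(154, 8) = 6521818990995; 6521818990995 < 7625597484987? YES
  n = 155: C(155, 8) = 6876747915675; 6876747915675 < 7625597484987? YES
  n = 156: C(156, 8) = 7248464019225; 7248464019225 < 7625597484987? YES
  n = 157: C(157, 8) = 7637643295425; 7637643295425 < 7625597484987? NO
  n = 158: C(158, 8) = 8044984271181; 8044984271181 < 7625597484987? NO
The largest n with C(n, 8) < 7625597484987 is n = 156 (where E[X] = 805384891025/847288609443 ≈ 0.951). Hence R_3(8) > 156, i.e. R_3(8) ≥ 157.

Largest n = 156; hence R_3(8) > 156.


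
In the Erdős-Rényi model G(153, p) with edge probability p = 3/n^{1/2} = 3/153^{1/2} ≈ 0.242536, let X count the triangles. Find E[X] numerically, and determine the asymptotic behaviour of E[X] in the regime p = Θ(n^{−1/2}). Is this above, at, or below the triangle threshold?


Number of potential triangles: C(153, 3) = 585276.
Each occurs with probability p³ ≈ (0.242536)³ ≈ 1.42668015e-02.
By linearity: E[X] = C(153, 3)·p³ ≈ 585276 · 1.42668015e-02 ≈ 8350.016499.
Since α = 1/2 < 1, p = c/n^{1/2} ≫ 1/n is above the triangle threshold p ~ 1/n. Asymptotically E[X] ~ (c³/6)·n^{3(1−α)} = (3³/6)·n^{1.5} → ∞; triangles are abundant w.h.p.

E[X] ≈ 8350.016499; in regime p = Θ(1/n^{1/2}) E[X] diverges (above the triangle threshold p ~ 1/n).


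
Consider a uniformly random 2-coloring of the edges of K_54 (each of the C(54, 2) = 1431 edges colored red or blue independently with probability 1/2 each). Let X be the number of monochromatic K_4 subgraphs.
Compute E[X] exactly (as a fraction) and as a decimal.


Let X = Σ_S X_S over the C(54, 4) = 316251 subsets S of size 4, where X_S = 1 if the K_4 on S is monochromatic.
For a fixed S, the K_4 on S has C(4, 2) = 6 edges. P[all 6 edges red] = (1/2)^6, and likewise for blue, so P[monochromatic] = 2·(1/2)^6 = 2^{1 − 6} = 1/32.
By linearity: E[X] = C(54, 4) · 2^{1 − 6} = 316251 · 1/32 = 316251/32.
Numerically: E[X] ≈ 9882.84375.

E[X] = C(54,4)·2^(1−C(4,2)) = 316251/32 ≈ 9882.84375.


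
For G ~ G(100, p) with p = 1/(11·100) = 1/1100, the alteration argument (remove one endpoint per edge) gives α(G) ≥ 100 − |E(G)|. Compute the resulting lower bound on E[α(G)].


E[|E(G)|] = C(100, 2)·p = 4950 · (1/1100) = 9/2.
E[α(G)] ≥ n − E[|E(G)|] = 100 − 9/2 = 191/2.
Numerically: ≈ 95.50000.
(This is only a lower bound; the true E[α(G)] may be larger.)

E[α(G)] ≥ 191/2 ≈ 95.50000.


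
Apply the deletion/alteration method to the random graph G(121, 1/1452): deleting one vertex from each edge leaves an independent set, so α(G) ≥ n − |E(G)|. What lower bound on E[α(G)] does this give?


E[|E(G)|] = C(121, 2)·p = 7260 · (1/1452) = 5.
E[α(G)] ≥ n − E[|E(G)|] = 121 − 5 = 116.
Numerically: ≈ 116.0000.
(This is only a lower bound; the true E[α(G)] may be larger.)

E[α(G)] ≥ 116 ≈ 116.0000.


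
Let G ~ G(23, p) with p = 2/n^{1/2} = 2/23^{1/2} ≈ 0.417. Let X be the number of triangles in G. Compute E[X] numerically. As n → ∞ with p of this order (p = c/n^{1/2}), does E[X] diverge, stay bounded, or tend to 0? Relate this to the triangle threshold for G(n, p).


Number of potential triangles: C(23, 3) = 1771.
Each occurs with probability p³ ≈ (0.417)³ ≈ 7.252675e-02.
By linearity: E[X] = C(23, 3)·p³ ≈ 1771 · 7.252675e-02 ≈ 128.4449.
Since α = 1/2 < 1, p = c/n^{1/2} ≫ 1/n is above the triangle threshold p ~ 1/n. Asymptotically E[X] ~ (c³/6)·n^{3(1−α)} = (2³/6)·n^{1.5} → ∞; triangles are abundant w.h.p.

E[X] ≈ 128.4449; in regime p = Θ(1/n^{1/2}) E[X] diverges (above the triangle threshold p ~ 1/n).


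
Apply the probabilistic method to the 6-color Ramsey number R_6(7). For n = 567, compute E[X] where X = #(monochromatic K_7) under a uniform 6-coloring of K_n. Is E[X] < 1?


E[X] = C(567, 7) · 6^{1 − 21} = 3601671315933933 · 6^{−20} = 3601671315933933/3656158440062976.
As a reduced fraction: E[X] = 44465077974493/45137758519296 ≈ 0.985097.
Is E[X] < 1? YES.
Since E[X] < 1, there exists a 6-coloring of K_{567} with no monochromatic K_7; hence R_6(7) > 567.

E[X] = 44465077974493/45137758519296 ≈ 0.985097; E[X] < 1, so R_6(7) > 567.


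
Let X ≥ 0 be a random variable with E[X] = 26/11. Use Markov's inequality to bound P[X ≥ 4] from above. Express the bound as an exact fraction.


μ = E[X] = 26/11, a = 4.
Markov: P[X ≥ 4] ≤ μ/a = (26/11)/4 = 13/22.
Numerically: ≈ 0.591.
(Since a = 4 > μ = 2.364, the bound 13/22 is < 1 and informative.)

P[X ≥ 4] ≤ 13/22 ≈ 0.591.


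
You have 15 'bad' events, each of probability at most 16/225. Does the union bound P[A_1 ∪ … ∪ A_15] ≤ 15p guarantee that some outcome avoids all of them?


Union bound: P[∪_{i=1}^{15} A_i] ≤ Σ_i P[A_i] ≤ 15·p = 15·(16/225) = 16/15.
Numerically: 16/15 ≈ 1.0666667.
Is 16/15 < 1? NO.
Since the bound 16/15 is ≥ 1, the union bound is uninformative here; it does NOT by itself certify existence.

15·p = 16/15 ≈ 1.0666667; existence NOT certified by the union bound.


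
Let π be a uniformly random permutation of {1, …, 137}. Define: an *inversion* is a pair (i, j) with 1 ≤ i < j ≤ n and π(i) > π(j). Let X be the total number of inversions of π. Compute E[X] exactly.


Write X = Σ X_I over the C(137, 2) = 9316 pairs i < j, with X_I the indicator of one inversion.
There are 9316 indicators.
For each fixed pair i < j, the values π(i) and π(j) are two distinct elements of {1, …, 137} in uniformly random order; by symmetry P[π(i) > π(j)] = 1/2.
By linearity: E[X] = 9316 · (1/2) = C(137, 2) · (1/2) = 9316/2 = 4658 ≈ 4658.000.

E[X] = 4658 = 4658.000.


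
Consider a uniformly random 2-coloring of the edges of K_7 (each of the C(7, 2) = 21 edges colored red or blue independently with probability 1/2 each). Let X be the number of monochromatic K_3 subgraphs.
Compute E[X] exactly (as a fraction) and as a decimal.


Let X = Σ_S X_S over the C(7, 3) = 35 subsets S of size 3, where X_S = 1 if the K_3 on S is monochromatic.
For a fixed S, the K_3 on S has C(3, 2) = 3 edges. P[all 3 edges red] = (1/2)^3, and likewise for blue, so P[monochromatic] = 2·(1/2)^3 = 2^{1 − 3} = 1/4.
Summing: E[X] = C(7, 3) · 2^{1 − 3} = 35 · 1/4 = 35/4.
Numerically: E[X] ≈ 8.7500.

E[X] = C(7,3)·2^(1−C(3,2)) = 35/4 ≈ 8.7500.


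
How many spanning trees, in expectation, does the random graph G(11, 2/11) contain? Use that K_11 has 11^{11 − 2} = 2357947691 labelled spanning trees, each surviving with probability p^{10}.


K_11 has 11^{11 − 2} = 2357947691 labelled spanning trees.
For each such spanning tree H, let X_H = 1 if all 10 edges of H are present in G. Then P[X_H = 1] = p^{10} = (2/11)^{10} = 1024/25937424601.
By linearity of expectation: E[X] = Σ_H E[X_H] = 2357947691 · p^{10} = 2357947691 · 1024/25937424601 = 1024/11.
Numerically: E[X] ≈ 93.1.

E[X] = 2357947691 · (2/11)^{10} = 1024/11 ≈ 93.1.


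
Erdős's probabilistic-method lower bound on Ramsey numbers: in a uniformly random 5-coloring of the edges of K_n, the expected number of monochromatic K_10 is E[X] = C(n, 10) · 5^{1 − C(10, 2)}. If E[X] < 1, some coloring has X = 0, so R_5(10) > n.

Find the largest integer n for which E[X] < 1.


We need C(n, 10) · 5^{1 − 45} < 1, i.e. C(n, 10) < 5^{45 − 1} = 5684341886080801486968994140625.
Check values of n near the boundary:
  n = 5386: C(5386, 10) = 5613966214234562222231428510561; 5613966214234562222231428510561 < 5684341886080801486968994140625? YES
  n = 5387: C(5387, 10) = 5624406917627224603154306376491; 5624406917627224603154306376491 < 5684341886080801486968994140625? YES
  n = 5388: C(5388, 10) = 5634865093375880654852250419586; 5634865093375880654852250419586 < 5684341886080801486968994140625? YES
  n = 5389: C(5389, 10) = 5645340767466558997768874792926; 5645340767466558997768874792926 < 5684341886080801486968994140625? YES
  n = 5390: C(5390, 10) = 5655833965919099070255434039753; 5655833965919099070255434039753 < 5684341886080801486968994140625? YES
  n = 5391: C(5391, 10) = 5666344714787188828795213697883; 5666344714787188828795213697883 < 5684341886080801486968994140625? YES
  n = 5392: C(5392, 10) = 5676873040158402483252283957448; 5676873040158402483252283957448 < 5684341886080801486968994140625? YES
  n = 5393: C(5393, 10) = 5687418968154238267170642278008; 5687418968154238267170642278008 < 5684341886080801486968994140625? NO
  n = 5394: C(5394, 10) = 5697982524930156243149785372878; 5697982524930156243149785372878 < 5684341886080801486968994140625? NO
  n = 5395: C(5395, 10) = 5708563736675616143322765475706; 5708563736675616143322765475706 < 5684341886080801486968994140625? NO
The largest n with C(n, 10) < 5684341886080801486968994140625 is n = 5392 (where E[X] = 5676873040158402483252283957448/5684341886080801486968994140625 ≈ 0.9987). Hence R_5(10) > 5392, i.e. R_5(10) ≥ 5393.

Largest n = 5392; hence R_5(10) > 5392.


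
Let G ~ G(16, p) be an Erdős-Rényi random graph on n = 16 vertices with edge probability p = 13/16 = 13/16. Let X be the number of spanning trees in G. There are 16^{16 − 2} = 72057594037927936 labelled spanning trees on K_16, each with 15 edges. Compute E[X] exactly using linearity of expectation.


K_16 has 16^{16 − 2} = 72057594037927936 labelled spanning trees.
For each such spanning tree H, let X_H = 1 if all 15 edges of H are present in G. Then P[X_H = 1] = p^{15} = (13/16)^{15} = 51185893014090757/1152921504606846976.
By linearity: E[X] = Σ_H E[X_H] = 72057594037927936 · p^{15} = 72057594037927936 · 51185893014090757/1152921504606846976 = 51185893014090757/16.
Numerically: E[X] ≈ 3.19912e+15.

E[X] = 72057594037927936 · (13/16)^{15} = 51185893014090757/16 ≈ 3.19912e+15.


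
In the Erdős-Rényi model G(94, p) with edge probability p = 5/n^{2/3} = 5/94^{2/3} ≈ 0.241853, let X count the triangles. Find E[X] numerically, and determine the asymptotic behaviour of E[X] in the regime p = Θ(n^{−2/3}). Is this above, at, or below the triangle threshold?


Number of potential triangles: C(94, 3) = 134044.
Each occurs with probability p³ ≈ (0.241853)³ ≈ 1.41466727e-02.
By linearity: E[X] = C(94, 3)·p³ ≈ 134044 · 1.41466727e-02 ≈ 1896.276596.
Since α = 2/3 < 1, p = c/n^{2/3} ≫ 1/n is above the triangle threshold p ~ 1/n. Asymptotically E[X] ~ (c³/6)·n^{3(1−α)} = (5³/6)·n^{1} → ∞; triangles are abundant w.h.p.

E[X] ≈ 1896.276596; in regime p = Θ(1/n^{2/3}) E[X] diverges (above the triangle threshold p ~ 1/n).


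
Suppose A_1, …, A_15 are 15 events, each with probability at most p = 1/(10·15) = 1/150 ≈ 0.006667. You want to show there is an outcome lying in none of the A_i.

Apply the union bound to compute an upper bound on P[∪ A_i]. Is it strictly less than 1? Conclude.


Union bound: P[∪_{i=1}^{15} A_i] ≤ Σ_i P[A_i] ≤ 15·p = 15·(1/150) = 1/10.
Numerically: 1/10 ≈ 0.100000.
Is 1/10 < 1? YES.
Since P[∪ A_i] ≤ 1/10 < 1, the complement has P[∩ A_i^c] ≥ 1 − 1/10 = 9/10 > 0, so some outcome avoids every A_i.

15·p = 1/10 ≈ 0.100000; existence CERTIFIED by the union bound.


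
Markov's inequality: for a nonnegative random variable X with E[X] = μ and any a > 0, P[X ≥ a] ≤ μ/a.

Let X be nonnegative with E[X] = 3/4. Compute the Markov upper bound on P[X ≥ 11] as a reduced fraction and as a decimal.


μ = E[X] = 3/4, a = 11.
Markov: P[X ≥ 11] ≤ μ/a = (3/4)/11 = 3/44.
Numerically: ≈ 0.068.
(Since a = 11 > μ = 0.750, the bound 3/44 is < 1 and informative.)

P[X ≥ 11] ≤ 3/44 ≈ 0.068.


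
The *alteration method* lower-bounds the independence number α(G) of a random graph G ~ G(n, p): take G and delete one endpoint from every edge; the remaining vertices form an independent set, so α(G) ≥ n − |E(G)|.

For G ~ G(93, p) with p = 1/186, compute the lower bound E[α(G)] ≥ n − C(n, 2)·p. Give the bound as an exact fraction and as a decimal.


E[|E(G)|] = C(93, 2)·p = 4278 · (1/186) = 23.
E[α(G)] ≥ n − E[|E(G)|] = 93 − 23 = 70.
Numerically: ≈ 70.000000.
(This is only a lower bound; the true E[α(G)] may be larger.)

E[α(G)] ≥ 70 ≈ 70.000000.


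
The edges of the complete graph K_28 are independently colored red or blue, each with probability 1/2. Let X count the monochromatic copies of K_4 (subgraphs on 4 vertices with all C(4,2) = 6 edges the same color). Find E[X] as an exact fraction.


Let X = Σ_S X_S over the C(28, 4) = 20475 subsets S of size 4, where X_S = 1 if the K_4 on S is monochromatic.
For a fixed S, the K_4 on S has C(4, 2) = 6 edges. P[all 6 edges red] = (1/2)^6, and likewise for blue, so P[monochromatic] = 2·(1/2)^6 = 2^{1 − 6} = 1/32.
By linearity: E[X] = C(28, 4) · 2^{1 − 6} = 20475 · 1/32 = 20475/32.
Numerically: E[X] ≈ 639.84375.

E[X] = C(28,4)·2^(1−C(4,2)) = 20475/32 ≈ 639.84375.


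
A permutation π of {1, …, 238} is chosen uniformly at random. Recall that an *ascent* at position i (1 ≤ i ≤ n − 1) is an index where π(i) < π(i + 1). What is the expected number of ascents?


Write X = Σ X_I over i = 1, …, 237, with X_I the indicator of one ascent.
There are 237 indicators.
For each fixed i, the pair (π(i), π(i+1)) is a uniformly random ordered pair of distinct values from {1, …, 238}; by symmetry P[π(i) < π(i+1)] = 1/2.
By linearity: E[X] = 237 · (1/2) = (238 − 1) · (1/2) = 237/2 ≈ 118.500.

E[X] = 237/2 = 118.500.


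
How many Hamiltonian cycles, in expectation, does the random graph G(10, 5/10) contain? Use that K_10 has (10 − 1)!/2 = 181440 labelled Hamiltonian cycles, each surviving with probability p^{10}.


K_10 has (10 − 1)!/2 = 181440 labelled Hamiltonian cycles.
For each such Hamiltonian cycle H, let X_H = 1 if all 10 edges of H are present in G. Then P[X_H = 1] = p^{10} = (1/2)^{10} = 1/1024.
Summing the indicators: E[X] = Σ_H E[X_H] = 181440 · p^{10} = 181440 · 1/1024 = 2835/16.
Numerically: E[X] ≈ 177.19.

E[X] = 181440 · (1/2)^{10} = 2835/16 ≈ 177.19.


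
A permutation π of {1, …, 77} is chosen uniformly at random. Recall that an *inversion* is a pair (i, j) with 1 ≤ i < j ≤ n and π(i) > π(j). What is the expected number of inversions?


Write X = Σ X_I over the C(77, 2) = 2926 pairs i < j, with X_I the indicator of one inversion.
There are 2926 indicators.
For each fixed pair i < j, the values π(i) and π(j) are two distinct elements of {1, …, 77} in uniformly random order; by symmetry P[π(i) > π(j)] = 1/2.
By linearity: E[X] = 2926 · (1/2) = C(77, 2) · (1/2) = 2926/2 = 1463 ≈ 1463.00000.

E[X] = 1463 = 1463.00000.


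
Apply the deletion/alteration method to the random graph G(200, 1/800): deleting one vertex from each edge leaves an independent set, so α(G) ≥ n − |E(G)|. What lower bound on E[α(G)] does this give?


E[|E(G)|] = C(200, 2)·p = 19900 · (1/800) = 199/8.
E[α(G)] ≥ n − E[|E(G)|] = 200 − 199/8 = 1401/8.
Numerically: ≈ 175.1250.
(This is only a lower bound; the true E[α(G)] may be larger.)

E[α(G)] ≥ 1401/8 ≈ 175.1250.


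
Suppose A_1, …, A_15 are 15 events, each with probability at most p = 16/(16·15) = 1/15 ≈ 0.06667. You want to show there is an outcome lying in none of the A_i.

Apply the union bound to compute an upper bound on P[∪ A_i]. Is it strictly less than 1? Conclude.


Union bound: P[∪_{i=1}^{15} A_i] ≤ Σ_i P[A_i] ≤ 15·p = 15·(1/15) = 1.
Numerically: 1 ≈ 1.00000.
Is 1 < 1? NO.
Since the bound 1 is ≥ 1, the union bound is uninformative here; it does NOT by itself certify existence.

15·p = 1 ≈ 1.00000; existence NOT certified by the union bound.


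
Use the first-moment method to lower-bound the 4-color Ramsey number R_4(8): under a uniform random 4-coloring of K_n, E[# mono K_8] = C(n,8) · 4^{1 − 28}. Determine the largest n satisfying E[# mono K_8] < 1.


We need C(n, 8) · 4^{1 − 28} < 1, i.e. C(n, 8) < 4^{28 − 1} = 18014398509481984.
Check values of n near the boundary:
  n = 402: C(402, 8) = 15770615726749950; 15770615726749950 < 18014398509481984? YES
  n = 403: C(403, 8) = 16090020602228430; 16090020602228430 < 18014398509481984? YES
  n = 404: C(404, 8) = 16415071523485570; 16415071523485570 < 18014398509481984? YES
  n = 405: C(405, 8) = 16745853821188050; 16745853821188050 < 18014398509481984? YES
  n = 406: C(406, 8) = 17082453897995850; 17082453897995850 < 18014398509481984? YES
  n = 407: C(407, 8) = 17424959239309050; 17424959239309050 < 18014398509481984? YES
  n = 408: C(408, 8) = 17773458424095231; 17773458424095231 < 18014398509481984? YES
  n = 409: C(409, 8) = 18128041135797879; 18128041135797879 < 18014398509481984? NO
The largest n with C(n, 8) < 18014398509481984 is n = 408 (where E[X] = 17773458424095231/18014398509481984 ≈ 0.987). Hence R_4(8) > 408, i.e. R_4(8) ≥ 409.

Largest n = 408; hence R_4(8) > 408.


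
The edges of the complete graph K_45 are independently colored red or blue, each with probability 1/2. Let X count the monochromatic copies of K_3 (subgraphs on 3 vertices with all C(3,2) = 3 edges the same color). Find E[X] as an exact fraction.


Let X = Σ_S X_S over the C(45, 3) = 14190 subsets S of size 3, where X_S = 1 if the K_3 on S is monochromatic.
For a fixed S, the K_3 on S has C(3, 2) = 3 edges. P[all 3 edges red] = (1/2)^3, and likewise for blue, so P[monochromatic] = 2·(1/2)^3 = 2^{1 − 3} = 1/4.
By linearity of expectation: E[X] = C(45, 3) · 2^{1 − 3} = 14190 · 1/4 = 7095/2.
Numerically: E[X] ≈ 3547.500000.

E[X] = C(45,3)·2^(1−C(3,2)) = 7095/2 ≈ 3547.500000.


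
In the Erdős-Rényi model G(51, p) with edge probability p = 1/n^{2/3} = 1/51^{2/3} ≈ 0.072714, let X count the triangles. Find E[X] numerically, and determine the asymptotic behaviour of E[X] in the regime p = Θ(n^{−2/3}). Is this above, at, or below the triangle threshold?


Number of potential triangles: C(51, 3) = 20825.
Each occurs with probability p³ ≈ (0.072714)³ ≈ 3.8446751e-04.
By linearity: E[X] = C(51, 3)·p³ ≈ 20825 · 3.8446751e-04 ≈ 8.00654.
Since α = 2/3 < 1, p = c/n^{2/3} ≫ 1/n is above the triangle threshold p ~ 1/n. Asymptotically E[X] ~ (c³/6)·n^{3(1−α)} = (1³/6)·n^{1} → ∞; triangles are abundant w.h.p.

E[X] ≈ 8.00654; in regime p = Θ(1/n^{2/3}) E[X] diverges (above the triangle threshold p ~ 1/n).


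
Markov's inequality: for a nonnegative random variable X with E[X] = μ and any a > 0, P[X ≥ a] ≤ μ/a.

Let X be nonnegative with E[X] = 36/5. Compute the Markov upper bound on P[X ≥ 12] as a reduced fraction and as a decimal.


μ = E[X] = 36/5, a = 12.
Markov: P[X ≥ 12] ≤ μ/a = (36/5)/12 = 3/5.
Numerically: ≈ 0.600000.
(Since a = 12 > μ = 7.200000, the bound 3/5 is < 1 and informative.)

P[X ≥ 12] ≤ 3/5 ≈ 0.600000.


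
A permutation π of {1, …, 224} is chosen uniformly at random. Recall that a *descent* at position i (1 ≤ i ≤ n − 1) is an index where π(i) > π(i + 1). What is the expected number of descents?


Write X = Σ X_I over i = 1, …, 223, with X_I the indicator of one descent.
There are 223 indicators.
For each fixed i, the pair (π(i), π(i+1)) is a uniformly random ordered pair of distinct values from {1, …, 224}; by symmetry P[π(i) > π(i+1)] = 1/2.
By linearity: E[X] = 223 · (1/2) = (224 − 1) · (1/2) = 223/2 ≈ 111.5000.

E[X] = 223/2 = 111.5000.


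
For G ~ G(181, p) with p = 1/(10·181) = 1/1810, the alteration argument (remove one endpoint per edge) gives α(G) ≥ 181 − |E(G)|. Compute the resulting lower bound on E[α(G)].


E[|E(G)|] = C(181, 2)·p = 16290 · (1/1810) = 9.
E[α(G)] ≥ n − E[|E(G)|] = 181 − 9 = 172.
Numerically: ≈ 172.000.
(This is only a lower bound; the true E[α(G)] may be larger.)

E[α(G)] ≥ 172 ≈ 172.000.


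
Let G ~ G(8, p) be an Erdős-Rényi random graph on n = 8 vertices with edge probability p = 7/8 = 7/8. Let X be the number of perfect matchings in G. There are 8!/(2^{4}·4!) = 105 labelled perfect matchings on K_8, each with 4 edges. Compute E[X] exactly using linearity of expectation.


K_8 has 8!/(2^{4}·4!) = 105 labelled perfect matchings.
For each such perfect matching H, let X_H = 1 if all 4 edges of H are present in G. Then P[X_H = 1] = p^{4} = (7/8)^{4} = 2401/4096.
By linearity of expectation: E[X] = Σ_H E[X_H] = 105 · p^{4} = 105 · 2401/4096 = 252105/4096.
Numerically: E[X] ≈ 61.5.

E[X] = 105 · (7/8)^{4} = 252105/4096 ≈ 61.5.


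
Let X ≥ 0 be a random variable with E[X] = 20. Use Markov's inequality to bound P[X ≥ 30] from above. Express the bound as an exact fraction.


μ = E[X] = 20, a = 30.
Markov: P[X ≥ 30] ≤ μ/a = (20)/30 = 2/3.
Numerically: ≈ 0.6667.
(Since a = 30 > μ = 20.0000, the bound 2/3 is < 1 and informative.)

P[X ≥ 30] ≤ 2/3 ≈ 0.6667.


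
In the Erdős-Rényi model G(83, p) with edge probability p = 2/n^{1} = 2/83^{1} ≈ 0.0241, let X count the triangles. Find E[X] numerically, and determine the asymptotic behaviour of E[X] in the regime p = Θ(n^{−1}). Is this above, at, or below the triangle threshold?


Number of potential triangles: C(83, 3) = 91881.
Each occurs with probability p³ ≈ (0.0241)³ ≈ 1.399122e-05.
By linearity: E[X] = C(83, 3)·p³ ≈ 91881 · 1.399122e-05 ≈ 1.2855.
Here α = 1, so p = 2/n is exactly at the triangle threshold p ~ 1/n. Asymptotically E[X] → c³/6 = 2³/6 = 4/3 ≈ 1.3333, a bounded constant. In this regime the triangle count is asymptotically Poisson(c³/6).

E[X] ≈ 1.2855; in regime p = Θ(1/n^{1}) E[X] stays bounded (at the triangle threshold p ~ 1/n).


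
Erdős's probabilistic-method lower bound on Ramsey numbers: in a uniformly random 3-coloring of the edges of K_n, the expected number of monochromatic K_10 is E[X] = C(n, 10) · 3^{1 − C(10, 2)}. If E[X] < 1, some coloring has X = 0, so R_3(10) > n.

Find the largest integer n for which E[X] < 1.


We need C(n, 10) · 3^{1 − 45} < 1, i.e. C(n, 10) < 3^{45 − 1} = 984770902183611232881.
Check values of n near the boundary:
  n = 568: C(568, 10) = 889446337783744949208; 889446337783744949208 < 984770902183611232881? YES
  n = 569: C(569, 10) = 905357721286137524328; 905357721286137524328 < 984770902183611232881? YES
  n = 570: C(570, 10) = 921524823451961408691; 921524823451961408691 < 984770902183611232881? YES
  n = 571: C(571, 10) = 937951290893172842001; 937951290893172842001 < 984770902183611232881? YES
  n = 572: C(572, 10) = 954640815642161682606; 954640815642161682606 < 984770902183611232881? YES
  n = 573: C(573, 10) = 971597135635805762226; 971597135635805762226 < 984770902183611232881? YES
  n = 574: C(574, 10) = 988824035203816502691; 988824035203816502691 < 984770902183611232881? NO
The largest n with C(n, 10) < 984770902183611232881 is n = 573 (where E[X] = 35985079097622435638/36472996377170786403 ≈ 0.9866225). Hence R_3(10) > 573, i.e. R_3(10) ≥ 574.

Largest n = 573; hence R_3(10) > 573.


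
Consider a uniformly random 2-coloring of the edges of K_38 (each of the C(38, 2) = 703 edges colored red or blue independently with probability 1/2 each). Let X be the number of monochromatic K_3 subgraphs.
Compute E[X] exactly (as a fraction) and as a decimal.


Let X = Σ_S X_S over the C(38, 3) = 8436 subsets S of size 3, where X_S = 1 if the K_3 on S is monochromatic.
For a fixed S, the K_3 on S has C(3, 2) = 3 edges. P[all 3 edges red] = (1/2)^3, and likewise for blue, so P[monochromatic] = 2·(1/2)^3 = 2^{1 − 3} = 1/4.
Summing: E[X] = C(38, 3) · 2^{1 − 3} = 8436 · 1/4 = 2109.
Numerically: E[X] ≈ 2109.000000.

E[X] = C(38,3)·2^(1−C(3,2)) = 2109 ≈ 2109.000000.


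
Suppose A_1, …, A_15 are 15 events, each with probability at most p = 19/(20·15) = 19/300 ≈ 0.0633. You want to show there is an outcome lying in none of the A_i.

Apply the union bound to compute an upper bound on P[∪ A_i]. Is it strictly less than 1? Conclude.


Union bound: P[∪_{i=1}^{15} A_i] ≤ Σ_i P[A_i] ≤ 15·p = 15·(19/300) = 19/20.
Numerically: 19/20 ≈ 0.9500.
Is 19/20 < 1? YES.
Since P[∪ A_i] ≤ 19/20 < 1, the complement has P[∩ A_i^c] ≥ 1 − 19/20 = 1/20 > 0, so some outcome avoids every A_i.

15·p = 19/20 ≈ 0.9500; existence CERTIFIED by the union bound.


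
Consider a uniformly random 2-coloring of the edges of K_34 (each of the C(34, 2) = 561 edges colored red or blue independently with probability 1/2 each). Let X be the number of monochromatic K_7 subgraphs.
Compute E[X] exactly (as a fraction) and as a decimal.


Let X = Σ_S X_S over the C(34, 7) = 5379616 subsets S of size 7, where X_S = 1 if the K_7 on S is monochromatic.
For a fixed S, the K_7 on S has C(7, 2) = 21 edges. P[all 21 edges red] = (1/2)^21, and likewise for blue, so P[monochromatic] = 2·(1/2)^21 = 2^{1 − 21} = 1/1048576.
Summing: E[X] = C(34, 7) · 2^{1 − 21} = 5379616 · 1/1048576 = 168113/32768.
Numerically: E[X] ≈ 5.130.

E[X] = C(34,7)·2^(1−C(7,2)) = 168113/32768 ≈ 5.130.


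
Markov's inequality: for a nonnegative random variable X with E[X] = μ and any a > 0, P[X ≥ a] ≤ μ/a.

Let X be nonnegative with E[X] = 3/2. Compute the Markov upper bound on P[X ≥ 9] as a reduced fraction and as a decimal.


μ = E[X] = 3/2, a = 9.
Markov: P[X ≥ 9] ≤ μ/a = (3/2)/9 = 1/6.
Numerically: ≈ 0.167.
(Since a = 9 > μ = 1.500, the bound 1/6 is < 1 and informative.)

P[X ≥ 9] ≤ 1/6 ≈ 0.167.


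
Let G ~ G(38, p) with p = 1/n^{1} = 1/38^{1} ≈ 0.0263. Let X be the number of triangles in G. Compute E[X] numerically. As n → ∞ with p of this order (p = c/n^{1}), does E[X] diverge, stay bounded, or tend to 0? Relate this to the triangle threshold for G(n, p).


Number of potential triangles: C(38, 3) = 8436.
Each occurs with probability p³ ≈ (0.0263)³ ≈ 1.82242e-05.
By linearity: E[X] = C(38, 3)·p³ ≈ 8436 · 1.82242e-05 ≈ 0.154.
Here α = 1, so p = 1/n is exactly at the triangle threshold p ~ 1/n. Asymptotically E[X] → c³/6 = 1³/6 = 1/6 ≈ 0.167, a bounded constant. In this regime the triangle count is asymptotically Poisson(c³/6).

E[X] ≈ 0.154; in regime p = Θ(1/n^{1}) E[X] stays bounded (at the triangle threshold p ~ 1/n).


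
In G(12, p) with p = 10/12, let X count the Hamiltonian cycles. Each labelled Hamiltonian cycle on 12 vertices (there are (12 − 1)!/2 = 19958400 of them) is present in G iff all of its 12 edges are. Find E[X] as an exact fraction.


K_12 has (12 − 1)!/2 = 19958400 labelled Hamiltonian cycles.
For each such Hamiltonian cycle H, let X_H = 1 if all 12 edges of H are present in G. Then P[X_H = 1] = p^{12} = (5/6)^{12} = 244140625/2176782336.
By linearity of expectation: E[X] = Σ_H E[X_H] = 19958400 · p^{12} = 19958400 · 244140625/2176782336 = 469970703125/209952.
Numerically: E[X] ≈ 2.2385e+06.

E[X] = 19958400 · (5/6)^{12} = 469970703125/209952 ≈ 2.2385e+06.


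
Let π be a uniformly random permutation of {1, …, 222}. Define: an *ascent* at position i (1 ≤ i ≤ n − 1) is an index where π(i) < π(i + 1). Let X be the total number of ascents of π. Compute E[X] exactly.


Write X = Σ X_I over i = 1, …, 221, with X_I the indicator of one ascent.
There are 221 indicators.
For each fixed i, the pair (π(i), π(i+1)) is a uniformly random ordered pair of distinct values from {1, …, 222}; by symmetry P[π(i) < π(i+1)] = 1/2.
By linearity: E[X] = 221 · (1/2) = (222 − 1) · (1/2) = 221/2 ≈ 110.5000.

E[X] = 221/2 = 110.5000.


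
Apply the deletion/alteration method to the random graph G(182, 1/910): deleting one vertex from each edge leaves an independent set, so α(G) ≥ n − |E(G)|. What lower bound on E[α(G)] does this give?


E[|E(G)|] = C(182, 2)·p = 16471 · (1/910) = 181/10.
E[α(G)] ≥ n − E[|E(G)|] = 182 − 181/10 = 1639/10.
Numerically: ≈ 163.90000.
(This is only a lower bound; the true E[α(G)] may be larger.)

E[α(G)] ≥ 1639/10 ≈ 163.90000.


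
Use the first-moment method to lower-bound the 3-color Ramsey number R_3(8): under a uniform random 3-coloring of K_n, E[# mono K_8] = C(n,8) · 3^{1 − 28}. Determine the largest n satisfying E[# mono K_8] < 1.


We need C(n, 8) · 3^{1 − 28} < 1, i.e. C(n, 8) < 3^{28 − 1} = 7625597484987.
Check values of n near the boundary:
  n = 154: C(154, 8) = 6521818990995; 6521818990995 < 7625597484987? YES
  n = 155: C(155, 8) = 6876747915675; 6876747915675 < 7625597484987? YES
  n = 156: C(156, 8) = 7248464019225; 7248464019225 < 7625597484987? YES
  n = 157: C(157, 8) = 7637643295425; 7637643295425 < 7625597484987? NO
The largest n with C(n, 8) < 7625597484987 is n = 156 (where E[X] = 805384891025/847288609443 ≈ 0.9505). Hence R_3(8) > 156, i.e. R_3(8) ≥ 157.

Largest n = 156; hence R_3(8) > 156.


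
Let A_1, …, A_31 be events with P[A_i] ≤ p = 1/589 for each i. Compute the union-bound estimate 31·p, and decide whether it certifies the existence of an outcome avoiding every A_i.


Union bound: P[∪_{i=1}^{31} A_i] ≤ Σ_i P[A_i] ≤ 31·p = 31·(1/589) = 1/19.
Numerically: 1/19 ≈ 0.05263.
Is 1/19 < 1? YES.
Since P[∪ A_i] ≤ 1/19 < 1, the complement has P[∩ A_i^c] ≥ 1 − 1/19 = 18/19 > 0, so some outcome avoids every A_i.

31·p = 1/19 ≈ 0.05263; existence CERTIFIED by the union bound.


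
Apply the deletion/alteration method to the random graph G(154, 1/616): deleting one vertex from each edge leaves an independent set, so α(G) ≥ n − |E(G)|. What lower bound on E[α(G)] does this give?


E[|E(G)|] = C(154, 2)·p = 11781 · (1/616) = 153/8.
E[α(G)] ≥ n − E[|E(G)|] = 154 − 153/8 = 1079/8.
Numerically: ≈ 134.875.
(This is only a lower bound; the true E[α(G)] may be larger.)

E[α(G)] ≥ 1079/8 ≈ 134.875.


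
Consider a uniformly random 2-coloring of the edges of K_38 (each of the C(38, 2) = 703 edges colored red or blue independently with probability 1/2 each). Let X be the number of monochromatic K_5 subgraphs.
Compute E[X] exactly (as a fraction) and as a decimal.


Let X = Σ_S X_S over the C(38, 5) = 501942 subsets S of size 5, where X_S = 1 if the K_5 on S is monochromatic.
For a fixed S, the K_5 on S has C(5, 2) = 10 edges. P[all 10 edges red] = (1/2)^10, and likewise for blue, so P[monochromatic] = 2·(1/2)^10 = 2^{1 − 10} = 1/512.
Summing: E[X] = C(38, 5) · 2^{1 − 10} = 501942 · 1/512 = 250971/256.
Numerically: E[X] ≈ 980.355.

E[X] = C(38,5)·2^(1−C(5,2)) = 250971/256 ≈ 980.355.


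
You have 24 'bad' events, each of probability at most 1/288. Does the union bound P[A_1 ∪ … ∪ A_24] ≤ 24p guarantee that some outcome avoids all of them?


Union bound: P[∪_{i=1}^{24} A_i] ≤ Σ_i P[A_i] ≤ 24·p = 24·(1/288) = 1/12.
Numerically: 1/12 ≈ 0.0833333.
Is 1/12 < 1? YES.
Since P[∪ A_i] ≤ 1/12 < 1, the complement has P[∩ A_i^c] ≥ 1 − 1/12 = 11/12 > 0, so some outcome avoids every A_i.

24·p = 1/12 ≈ 0.0833333; existence CERTIFIED by the union bound.


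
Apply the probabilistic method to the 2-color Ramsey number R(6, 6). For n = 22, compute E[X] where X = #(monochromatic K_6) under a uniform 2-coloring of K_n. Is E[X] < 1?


E[X] = C(22, 6) · 2^{1 − 15} = 74613 · 2^{−14} = 74613/16384.
As a reduced fraction: E[X] = 74613/16384 ≈ 4.554.
Is E[X] < 1? NO.
Since E[X] ≥ 1, the first-moment bound is inconclusive at n = 22; it does NOT by itself certify R(6, 6) > 22.

E[X] = 74613/16384 ≈ 4.554; E[X] ≥ 1; first-moment method inconclusive here.


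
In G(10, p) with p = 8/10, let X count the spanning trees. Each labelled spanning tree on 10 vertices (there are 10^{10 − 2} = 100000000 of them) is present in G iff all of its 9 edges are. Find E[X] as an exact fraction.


K_10 has 10^{10 − 2} = 100000000 labelled spanning trees.
For each such spanning tree H, let X_H = 1 if all 9 edges of H are present in G. Then P[X_H = 1] = p^{9} = (4/5)^{9} = 262144/1953125.
Summing the indicators: E[X] = Σ_H E[X_H] = 100000000 · p^{9} = 100000000 · 262144/1953125 = 67108864/5.
Numerically: E[X] ≈ 1.342e+07.

E[X] = 100000000 · (4/5)^{9} = 67108864/5 ≈ 1.342e+07.


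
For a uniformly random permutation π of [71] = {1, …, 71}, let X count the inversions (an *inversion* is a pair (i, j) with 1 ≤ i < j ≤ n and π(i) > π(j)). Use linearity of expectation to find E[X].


Write X = Σ X_I over the C(71, 2) = 2485 pairs i < j, with X_I the indicator of one inversion.
There are 2485 indicators.
For each fixed pair i < j, the values π(i) and π(j) are two distinct elements of {1, …, 71} in uniformly random order; by symmetry P[π(i) > π(j)] = 1/2.
By linearity: E[X] = 2485 · (1/2) = C(71, 2) · (1/2) = 2485/2 = 2485/2 ≈ 1242.500.

E[X] = 2485/2 = 1242.500.


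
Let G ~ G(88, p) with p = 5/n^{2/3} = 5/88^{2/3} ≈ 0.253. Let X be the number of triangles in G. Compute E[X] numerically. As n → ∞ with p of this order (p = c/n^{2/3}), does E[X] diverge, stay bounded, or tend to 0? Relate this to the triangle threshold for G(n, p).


Number of potential triangles: C(88, 3) = 109736.
Each occurs with probability p³ ≈ (0.253)³ ≈ 1.61415e-02.
By linearity: E[X] = C(88, 3)·p³ ≈ 109736 · 1.61415e-02 ≈ 1771.307.
Since α = 2/3 < 1, p = c/n^{2/3} ≫ 1/n is above the triangle threshold p ~ 1/n. Asymptotically E[X] ~ (c³/6)·n^{3(1−α)} = (5³/6)·n^{1} → ∞; triangles are abundant w.h.p.

E[X] ≈ 1771.307; in regime p = Θ(1/n^{2/3}) E[X] diverges (above the triangle threshold p ~ 1/n).


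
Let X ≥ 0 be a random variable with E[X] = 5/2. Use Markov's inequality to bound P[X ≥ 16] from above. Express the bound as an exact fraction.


μ = E[X] = 5/2, a = 16.
Markov: P[X ≥ 16] ≤ μ/a = (5/2)/16 = 5/32.
Numerically: ≈ 0.1562.
(Since a = 16 > μ = 2.5000, the bound 5/32 is < 1 and informative.)

P[X ≥ 16] ≤ 5/32 ≈ 0.1562.


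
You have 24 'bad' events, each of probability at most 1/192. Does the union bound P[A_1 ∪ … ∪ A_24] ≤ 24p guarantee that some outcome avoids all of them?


Union bound: P[∪_{i=1}^{24} A_i] ≤ Σ_i P[A_i] ≤ 24·p = 24·(1/192) = 1/8.
Numerically: 1/8 ≈ 0.125.
Is 1/8 < 1? YES.
Since P[∪ A_i] ≤ 1/8 < 1, the complement has P[∩ A_i^c] ≥ 1 − 1/8 = 7/8 > 0, so some outcome avoids every A_i.

24·p = 1/8 ≈ 0.125; existence CERTIFIED by the union bound.


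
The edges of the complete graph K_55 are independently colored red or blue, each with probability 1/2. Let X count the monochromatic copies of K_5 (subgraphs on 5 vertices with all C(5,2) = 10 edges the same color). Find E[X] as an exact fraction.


Let X = Σ_S X_S over the C(55, 5) = 3478761 subsets S of size 5, where X_S = 1 if the K_5 on S is monochromatic.
For a fixed S, the K_5 on S has C(5, 2) = 10 edges. P[all 10 edges red] = (1/2)^10, and likewise for blue, so P[monochromatic] = 2·(1/2)^10 = 2^{1 − 10} = 1/512.
By linearity: E[X] = C(55, 5) · 2^{1 − 10} = 3478761 · 1/512 = 3478761/512.
Numerically: E[X] ≈ 6794.455.

E[X] = C(55,5)·2^(1−C(5,2)) = 3478761/512 ≈ 6794.455.


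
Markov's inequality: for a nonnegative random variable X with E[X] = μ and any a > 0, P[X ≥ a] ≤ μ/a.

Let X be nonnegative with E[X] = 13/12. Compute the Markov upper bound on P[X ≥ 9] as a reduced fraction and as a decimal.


μ = E[X] = 13/12, a = 9.
Markov: P[X ≥ 9] ≤ μ/a = (13/12)/9 = 13/108.
Numerically: ≈ 0.120370.
(Since a = 9 > μ = 1.083333, the bound 13/108 is < 1 and informative.)

P[X ≥ 9] ≤ 13/108 ≈ 0.120370.


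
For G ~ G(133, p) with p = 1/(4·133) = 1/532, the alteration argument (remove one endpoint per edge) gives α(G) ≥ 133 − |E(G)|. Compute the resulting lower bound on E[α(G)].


E[|E(G)|] = C(133, 2)·p = 8778 · (1/532) = 33/2.
E[α(G)] ≥ n − E[|E(G)|] = 133 − 33/2 = 233/2.
Numerically: ≈ 116.50000.
(This is only a lower bound; the true E[α(G)] may be larger.)

E[α(G)] ≥ 233/2 ≈ 116.50000.
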